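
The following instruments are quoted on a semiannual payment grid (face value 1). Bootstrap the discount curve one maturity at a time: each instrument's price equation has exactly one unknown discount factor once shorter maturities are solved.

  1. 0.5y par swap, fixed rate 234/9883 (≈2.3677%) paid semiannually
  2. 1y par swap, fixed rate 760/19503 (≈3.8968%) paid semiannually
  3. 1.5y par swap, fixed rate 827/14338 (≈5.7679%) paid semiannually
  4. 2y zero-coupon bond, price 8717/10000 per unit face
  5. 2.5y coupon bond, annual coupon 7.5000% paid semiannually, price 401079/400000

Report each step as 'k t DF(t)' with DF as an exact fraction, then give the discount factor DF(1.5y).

1 1/2 9883/10000
2 1 481/500
3 3/2 9173/10000
4 2 8717/10000
5 5/2 8313/10000
DF(1.5y) = 9173/10000 ≈ 0.917300

step 1 [0.5y] swap r/2=117/9883: DF=(1 − 117/9883·(0))/(1+117/9883) = 9883/10000 ≈ 0.988300
step 2 [1y] swap r/2=380/19503: DF=(1 − 380/19503·(0.988300))/(1+380/19503) = 481/500 ≈ 0.962000
step 3 [1.5y] swap r/2=827/28676: DF=(1 − 827/28676·(0.988300+0.962000))/(1+827/28676) = 9173/10000 ≈ 0.917300
step 4 [2y] zero: DF = P = 8717/10000 ≈ 0.871700
step 5 [2.5y] bond c/2=3/80: DF=(401079/400000 − 3/80·(0.988300+0.962000+0.917300+0.871700))/(1+3/80) = 8313/10000 ≈ 0.831300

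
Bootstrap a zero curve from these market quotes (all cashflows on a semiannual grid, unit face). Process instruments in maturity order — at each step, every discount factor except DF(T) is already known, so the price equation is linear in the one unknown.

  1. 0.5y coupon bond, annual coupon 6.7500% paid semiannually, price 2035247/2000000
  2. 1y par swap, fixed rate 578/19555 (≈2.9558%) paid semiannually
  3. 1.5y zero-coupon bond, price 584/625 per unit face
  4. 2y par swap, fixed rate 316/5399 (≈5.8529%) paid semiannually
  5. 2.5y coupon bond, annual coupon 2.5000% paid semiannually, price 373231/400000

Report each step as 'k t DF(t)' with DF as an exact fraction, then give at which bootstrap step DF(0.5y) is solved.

1 1/2 2461/2500
2 1 9711/10000
3 3/2 584/625
4 2 4447/5000
5 5/2 8749/10000
DF(0.5y) is solved at step 1

step 1 [0.5y] bond c/2=27/800: DF=(2035247/2000000 − 27/800·(0))/(1+27/800) = 2461/2500 ≈ 0.984400
step 2 [1y] swap r/2=289/19555: DF=(1 − 289/19555·(0.984400))/(1+289/19555) = 9711/10000 ≈ 0.971100
step 3 [1.5y] zero: DF = P = 584/625 ≈ 0.934400
step 4 [2y] swap r/2=158/5399: DF=(1 − 158/5399·(0.984400+0.971100+0.934400))/(1+158/5399) = 4447/5000 ≈ 0.889400
step 5 [2.5y] bond c/2=1/80: DF=(373231/400000 − 1/80·(0.984400+0.971100+0.934400+0.889400))/(1+1/80) = 8749/10000 ≈ 0.874900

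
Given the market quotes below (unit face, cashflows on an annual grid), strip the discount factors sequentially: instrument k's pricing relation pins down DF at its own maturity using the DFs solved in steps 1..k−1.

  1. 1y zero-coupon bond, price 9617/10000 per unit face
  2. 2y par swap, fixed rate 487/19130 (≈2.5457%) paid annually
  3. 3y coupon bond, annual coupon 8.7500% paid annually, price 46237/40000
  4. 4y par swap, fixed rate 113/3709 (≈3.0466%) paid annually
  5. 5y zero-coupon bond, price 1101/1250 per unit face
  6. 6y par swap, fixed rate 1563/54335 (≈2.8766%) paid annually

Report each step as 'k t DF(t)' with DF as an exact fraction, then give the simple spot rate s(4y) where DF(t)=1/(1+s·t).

1 1 9617/10000
2 2 9513/10000
3 3 909/1000
4 4 887/1000
5 5 1101/1250
6 6 8437/10000
s(4y) = (1/(887/1000) − 1)/(4) = 113/3548 ≈ 3.1849%

step 1 [1y] zero: DF = P = 9617/10000 ≈ 0.961700
step 2 [2y] swap r/1=487/19130: DF=(1 − 487/19130·(0.961700))/(1+487/19130) = 9513/10000 ≈ 0.951300
step 3 [3y] bond c/1=7/80: DF=(46237/40000 − 7/80·(0.961700+0.951300))/(1+7/80) = 909/1000 ≈ 0.909000
step 4 [4y] swap r/1=113/3709: DF=(1 − 113/3709·(0.961700+0.951300+0.909000))/(1+113/3709) = 887/1000 ≈ 0.887000
step 5 [5y] zero: DF = P = 1101/1250 ≈ 0.880800
step 6 [6y] swap r/1=1563/54335: DF=(1 − 1563/54335·(0.961700+0.951300+0.909000+0.887000+0.880800))/(1+1563/54335) = 8437/10000 ≈ 0.843700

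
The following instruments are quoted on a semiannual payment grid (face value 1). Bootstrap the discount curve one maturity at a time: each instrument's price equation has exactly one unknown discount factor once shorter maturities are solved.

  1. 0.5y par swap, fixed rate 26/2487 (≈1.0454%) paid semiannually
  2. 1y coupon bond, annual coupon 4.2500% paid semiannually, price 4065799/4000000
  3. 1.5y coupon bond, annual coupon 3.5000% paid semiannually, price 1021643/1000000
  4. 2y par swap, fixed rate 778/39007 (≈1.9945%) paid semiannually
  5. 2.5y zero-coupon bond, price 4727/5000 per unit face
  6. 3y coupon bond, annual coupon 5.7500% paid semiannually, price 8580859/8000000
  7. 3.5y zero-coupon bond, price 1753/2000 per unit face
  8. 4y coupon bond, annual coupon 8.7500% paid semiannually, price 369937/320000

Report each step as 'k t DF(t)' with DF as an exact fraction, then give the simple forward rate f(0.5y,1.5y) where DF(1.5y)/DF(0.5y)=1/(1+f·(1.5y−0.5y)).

1 1/2 2487/2500
2 1 4873/5000
3 3/2 4851/5000
4 2 9611/10000
5 5/2 4727/5000
6 3 567/625
7 7/2 1753/2000
8 4 8297/10000
f(0.5y,1.5y) = ((2487/2500)/(4851/5000) − 1)/(1) = 41/1617 ≈ 2.5356%

step 1 [0.5y] swap r/2=13/2487: DF=(1 − 13/2487·(0))/(1+13/2487) = 2487/2500 ≈ 0.994800
step 2 [1y] bond c/2=17/800: DF=(4065799/4000000 − 17/800·(0.994800))/(1+17/800) = 4873/5000 ≈ 0.974600
step 3 [1.5y] bond c/2=7/400: DF=(1021643/1000000 − 7/400·(0.994800+0.974600))/(1+7/400) = 4851/5000 ≈ 0.970200
step 4 [2y] swap r/2=389/39007: DF=(1 − 389/39007·(0.994800+0.974600+0.970200))/(1+389/39007) = 9611/10000 ≈ 0.961100
step 5 [2.5y] zero: DF = P = 4727/5000 ≈ 0.945400
step 6 [3y] bond c/2=23/800: DF=(8580859/8000000 − 23/800·(0.994800+0.974600+0.970200+0.961100+0.945400))/(1+23/800) = 567/625 ≈ 0.907200
step 7 [3.5y] zero: DF = P = 1753/2000 ≈ 0.876500
step 8 [4y] bond c/2=7/160: DF=(369937/320000 − 7/160·(0.994800+0.974600+0.970200+0.961100+0.945400+0.907200+0.876500))/(1+7/160) = 8297/10000 ≈ 0.829700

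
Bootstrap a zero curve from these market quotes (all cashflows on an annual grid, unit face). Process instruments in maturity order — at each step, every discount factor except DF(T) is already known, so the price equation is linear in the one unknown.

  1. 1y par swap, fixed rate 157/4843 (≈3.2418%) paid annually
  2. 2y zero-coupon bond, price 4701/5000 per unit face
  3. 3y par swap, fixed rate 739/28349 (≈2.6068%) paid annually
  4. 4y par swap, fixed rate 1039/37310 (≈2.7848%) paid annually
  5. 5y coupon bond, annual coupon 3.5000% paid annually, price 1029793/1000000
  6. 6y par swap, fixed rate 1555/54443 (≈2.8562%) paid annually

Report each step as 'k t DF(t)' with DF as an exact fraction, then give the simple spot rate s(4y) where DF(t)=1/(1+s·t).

1 1 4843/5000
2 2 4701/5000
3 3 9261/10000
4 4 8961/10000
5 5 543/625
6 6 1689/2000
s(4y) = (1/(8961/10000) − 1)/(4) = 1039/35844 ≈ 2.8987%

step 1 [1y] swap r/1=157/4843: DF=(1 − 157/4843·(0))/(1+157/4843) = 4843/5000 ≈ 0.968600
step 2 [2y] zero: DF = P = 4701/5000 ≈ 0.940200
step 3 [3y] swap r/1=739/28349: DF=(1 − 739/28349·(0.968600+0.940200))/(1+739/28349) = 9261/10000 ≈ 0.926100
step 4 [4y] swap r/1=1039/37310: DF=(1 − 1039/37310·(0.968600+0.940200+0.926100))/(1+1039/37310) = 8961/10000 ≈ 0.896100
step 5 [5y] bond c/1=7/200: DF=(1029793/1000000 − 7/200·(0.968600+0.940200+0.926100+0.896100))/(1+7/200) = 543/625 ≈ 0.868800
step 6 [6y] swap r/1=1555/54443: DF=(1 − 1555/54443·(0.968600+0.940200+0.926100+0.896100+0.868800))/(1+1555/54443) = 1689/2000 ≈ 0.844500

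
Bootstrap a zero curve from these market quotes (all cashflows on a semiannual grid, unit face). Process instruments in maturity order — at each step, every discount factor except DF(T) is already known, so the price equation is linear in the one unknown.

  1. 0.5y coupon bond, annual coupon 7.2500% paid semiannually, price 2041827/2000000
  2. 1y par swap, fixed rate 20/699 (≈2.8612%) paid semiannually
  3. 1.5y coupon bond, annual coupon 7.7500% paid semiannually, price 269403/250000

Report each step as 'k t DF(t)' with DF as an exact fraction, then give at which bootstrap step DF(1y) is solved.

step 1 [0.5y] bond c/2=29/800: DF=(2041827/2000000 − 29/800·(0))/(1+29/800) = 2463/2500 ≈ 0.985200
step 2 [1y] swap r/2=10/699: DF=(1 − 10/699·(0.985200))/(1+10/699) = 243/250 ≈ 0.972000
step 3 [1.5y] bond c/2=31/800: DF=(269403/250000 − 31/800·(0.985200+0.972000))/(1+31/800) = 2411/2500 ≈ 0.964400

1 1/2 2463/2500
2 1 243/250
3 3/2 2411/2500
DF(1y) is solved at step 2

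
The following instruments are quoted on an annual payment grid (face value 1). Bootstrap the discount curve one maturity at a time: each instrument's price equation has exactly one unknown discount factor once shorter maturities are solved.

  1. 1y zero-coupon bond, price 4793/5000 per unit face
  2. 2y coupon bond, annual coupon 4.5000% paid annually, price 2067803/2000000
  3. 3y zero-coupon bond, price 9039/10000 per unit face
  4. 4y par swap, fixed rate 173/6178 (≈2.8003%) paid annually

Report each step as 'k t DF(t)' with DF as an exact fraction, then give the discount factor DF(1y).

step 1 [1y] zero: DF = P = 4793/5000 ≈ 0.958600
step 2 [2y] bond c/1=9/200: DF=(2067803/2000000 − 9/200·(0.958600))/(1+9/200) = 9481/10000 ≈ 0.948100
step 3 [3y] zero: DF = P = 9039/10000 ≈ 0.903900
step 4 [4y] swap r/1=173/6178: DF=(1 − 173/6178·(0.958600+0.948100+0.903900))/(1+173/6178) = 4481/5000 ≈ 0.896200

1 1 4793/5000
2 2 9481/10000
3 3 9039/10000
4 4 4481/5000
DF(1y) = 4793/5000 ≈ 0.958600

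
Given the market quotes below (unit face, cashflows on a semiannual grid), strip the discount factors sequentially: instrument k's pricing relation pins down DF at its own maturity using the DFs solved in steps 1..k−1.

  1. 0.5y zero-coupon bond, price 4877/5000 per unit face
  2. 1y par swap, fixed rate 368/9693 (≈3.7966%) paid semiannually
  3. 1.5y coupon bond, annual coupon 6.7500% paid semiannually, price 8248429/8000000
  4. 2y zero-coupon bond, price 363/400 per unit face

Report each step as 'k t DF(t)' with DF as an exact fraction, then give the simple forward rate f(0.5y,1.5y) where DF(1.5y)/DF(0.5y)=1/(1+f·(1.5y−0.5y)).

step 1 [0.5y] zero: DF = P = 4877/5000 ≈ 0.975400
step 2 [1y] swap r/2=184/9693: DF=(1 − 184/9693·(0.975400))/(1+184/9693) = 602/625 ≈ 0.963200
step 3 [1.5y] bond c/2=27/800: DF=(8248429/8000000 − 27/800·(0.975400+0.963200))/(1+27/800) = 9341/10000 ≈ 0.934100
step 4 [2y] zero: DF = P = 363/400 ≈ 0.907500

1 1/2 4877/5000
2 1 602/625
3 3/2 9341/10000
4 2 363/400
f(0.5y,1.5y) = ((4877/5000)/(9341/10000) − 1)/(1) = 413/9341 ≈ 4.4214%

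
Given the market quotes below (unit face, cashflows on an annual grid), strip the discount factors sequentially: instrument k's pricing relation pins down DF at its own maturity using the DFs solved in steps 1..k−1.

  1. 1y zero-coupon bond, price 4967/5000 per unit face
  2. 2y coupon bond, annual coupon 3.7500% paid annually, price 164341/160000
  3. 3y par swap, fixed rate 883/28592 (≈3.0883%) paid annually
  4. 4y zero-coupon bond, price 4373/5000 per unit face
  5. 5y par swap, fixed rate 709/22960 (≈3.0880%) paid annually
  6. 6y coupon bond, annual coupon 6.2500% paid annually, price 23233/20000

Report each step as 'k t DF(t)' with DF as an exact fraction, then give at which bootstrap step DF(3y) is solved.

1 1 4967/5000
2 2 9541/10000
3 3 9117/10000
4 4 4373/5000
5 5 4291/5000
6 6 1029/1250
DF(3y) is solved at step 3

step 1 [1y] zero: DF = P = 4967/5000 ≈ 0.993400
step 2 [2y] bond c/1=3/80: DF=(164341/160000 − 3/80·(0.993400))/(1+3/80) = 9541/10000 ≈ 0.954100
step 3 [3y] swap r/1=883/28592: DF=(1 − 883/28592·(0.993400+0.954100))/(1+883/28592) = 9117/10000 ≈ 0.911700
step 4 [4y] zero: DF = P = 4373/5000 ≈ 0.874600
step 5 [5y] swap r/1=709/22960: DF=(1 − 709/22960·(0.993400+0.954100+0.911700+0.874600))/(1+709/22960) = 4291/5000 ≈ 0.858200
step 6 [6y] bond c/1=1/16: DF=(23233/20000 − 1/16·(0.993400+0.954100+0.911700+0.874600+0.858200))/(1+1/16) = 1029/1250 ≈ 0.823200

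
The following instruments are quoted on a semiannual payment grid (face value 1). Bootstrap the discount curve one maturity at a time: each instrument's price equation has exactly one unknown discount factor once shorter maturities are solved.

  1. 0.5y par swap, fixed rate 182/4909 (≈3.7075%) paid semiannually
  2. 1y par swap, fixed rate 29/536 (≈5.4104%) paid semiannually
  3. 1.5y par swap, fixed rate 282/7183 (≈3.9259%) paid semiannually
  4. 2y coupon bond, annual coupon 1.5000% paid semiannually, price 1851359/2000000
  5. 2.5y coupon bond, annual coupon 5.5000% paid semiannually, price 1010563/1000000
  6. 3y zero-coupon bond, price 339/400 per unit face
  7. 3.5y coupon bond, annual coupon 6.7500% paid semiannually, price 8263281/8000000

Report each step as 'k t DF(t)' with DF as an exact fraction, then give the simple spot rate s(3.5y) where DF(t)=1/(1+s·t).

1 1/2 4909/5000
2 1 4739/5000
3 3/2 2359/2500
4 2 4487/5000
5 5/2 4413/5000
6 3 339/400
7 7/2 2049/2500
s(3.5y) = (1/(2049/2500) − 1)/(7/2) = 902/14343 ≈ 6.2888%

step 1 [0.5y] swap r/2=91/4909: DF=(1 − 91/4909·(0))/(1+91/4909) = 4909/5000 ≈ 0.981800
step 2 [1y] swap r/2=29/1072: DF=(1 − 29/1072·(0.981800))/(1+29/1072) = 4739/5000 ≈ 0.947800
step 3 [1.5y] swap r/2=141/7183: DF=(1 − 141/7183·(0.981800+0.947800))/(1+141/7183) = 2359/2500 ≈ 0.943600
step 4 [2y] bond c/2=3/400: DF=(1851359/2000000 − 3/400·(0.981800+0.947800+0.943600))/(1+3/400) = 4487/5000 ≈ 0.897400
step 5 [2.5y] bond c/2=11/400: DF=(1010563/1000000 − 11/400·(0.981800+0.947800+0.943600+0.897400))/(1+11/400) = 4413/5000 ≈ 0.882600
step 6 [3y] zero: DF = P = 339/400 ≈ 0.847500
step 7 [3.5y] bond c/2=27/800: DF=(8263281/8000000 − 27/800·(0.981800+0.947800+0.943600+0.897400+0.882600+0.847500))/(1+27/800) = 2049/2500 ≈ 0.819600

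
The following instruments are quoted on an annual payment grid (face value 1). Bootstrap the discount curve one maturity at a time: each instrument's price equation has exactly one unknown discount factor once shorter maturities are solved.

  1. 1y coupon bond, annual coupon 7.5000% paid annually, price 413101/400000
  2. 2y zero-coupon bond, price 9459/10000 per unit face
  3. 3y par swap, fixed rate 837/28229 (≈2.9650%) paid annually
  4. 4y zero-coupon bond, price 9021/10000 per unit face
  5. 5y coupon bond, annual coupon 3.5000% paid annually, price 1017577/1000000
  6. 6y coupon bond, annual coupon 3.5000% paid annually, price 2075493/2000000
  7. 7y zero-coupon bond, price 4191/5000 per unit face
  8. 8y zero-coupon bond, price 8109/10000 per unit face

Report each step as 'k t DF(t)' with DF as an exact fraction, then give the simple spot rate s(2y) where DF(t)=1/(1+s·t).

step 1 [1y] bond c/1=3/40: DF=(413101/400000 − 3/40·(0))/(1+3/40) = 9607/10000 ≈ 0.960700
step 2 [2y] zero: DF = P = 9459/10000 ≈ 0.945900
step 3 [3y] swap r/1=837/28229: DF=(1 − 837/28229·(0.960700+0.945900))/(1+837/28229) = 9163/10000 ≈ 0.916300
step 4 [4y] zero: DF = P = 9021/10000 ≈ 0.902100
step 5 [5y] bond c/1=7/200: DF=(1017577/1000000 − 7/200·(0.960700+0.945900+0.916300+0.902100))/(1+7/200) = 2143/2500 ≈ 0.857200
step 6 [6y] bond c/1=7/200: DF=(2075493/2000000 − 7/200·(0.960700+0.945900+0.916300+0.902100+0.857200))/(1+7/200) = 8477/10000 ≈ 0.847700
step 7 [7y] zero: DF = P = 4191/5000 ≈ 0.838200
step 8 [8y] zero: DF = P = 8109/10000 ≈ 0.810900

1 1 9607/10000
2 2 9459/10000
3 3 9163/10000
4 4 9021/10000
5 5 2143/2500
6 6 8477/10000
7 7 4191/5000
8 8 8109/10000
s(2y) = (1/(9459/10000) − 1)/(2) = 541/18918 ≈ 2.8597%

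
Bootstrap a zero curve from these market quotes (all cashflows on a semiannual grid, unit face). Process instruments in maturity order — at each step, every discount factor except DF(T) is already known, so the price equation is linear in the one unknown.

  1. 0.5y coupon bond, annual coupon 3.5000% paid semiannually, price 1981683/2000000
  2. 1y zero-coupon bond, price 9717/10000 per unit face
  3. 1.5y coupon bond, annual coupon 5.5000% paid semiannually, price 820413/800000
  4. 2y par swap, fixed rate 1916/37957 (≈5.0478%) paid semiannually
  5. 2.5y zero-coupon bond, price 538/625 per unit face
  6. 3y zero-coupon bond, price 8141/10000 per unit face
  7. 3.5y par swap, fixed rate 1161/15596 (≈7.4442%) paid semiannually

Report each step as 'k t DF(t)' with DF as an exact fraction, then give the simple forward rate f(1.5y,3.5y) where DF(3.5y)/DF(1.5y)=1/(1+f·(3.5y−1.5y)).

step 1 [0.5y] bond c/2=7/400: DF=(1981683/2000000 − 7/400·(0))/(1+7/400) = 4869/5000 ≈ 0.973800
step 2 [1y] zero: DF = P = 9717/10000 ≈ 0.971700
step 3 [1.5y] bond c/2=11/400: DF=(820413/800000 − 11/400·(0.973800+0.971700))/(1+11/400) = 473/500 ≈ 0.946000
step 4 [2y] swap r/2=958/37957: DF=(1 − 958/37957·(0.973800+0.971700+0.946000))/(1+958/37957) = 4521/5000 ≈ 0.904200
step 5 [2.5y] zero: DF = P = 538/625 ≈ 0.860800
step 6 [3y] zero: DF = P = 8141/10000 ≈ 0.814100
step 7 [3.5y] swap r/2=1161/31192: DF=(1 − 1161/31192·(0.973800+0.971700+0.946000+0.904200+0.860800+0.814100))/(1+1161/31192) = 3839/5000 ≈ 0.767800

1 1/2 4869/5000
2 1 9717/10000
3 3/2 473/500
4 2 4521/5000
5 5/2 538/625
6 3 8141/10000
7 7/2 3839/5000
f(1.5y,3.5y) = ((473/500)/(3839/5000) − 1)/(2) = 81/698 ≈ 11.6046%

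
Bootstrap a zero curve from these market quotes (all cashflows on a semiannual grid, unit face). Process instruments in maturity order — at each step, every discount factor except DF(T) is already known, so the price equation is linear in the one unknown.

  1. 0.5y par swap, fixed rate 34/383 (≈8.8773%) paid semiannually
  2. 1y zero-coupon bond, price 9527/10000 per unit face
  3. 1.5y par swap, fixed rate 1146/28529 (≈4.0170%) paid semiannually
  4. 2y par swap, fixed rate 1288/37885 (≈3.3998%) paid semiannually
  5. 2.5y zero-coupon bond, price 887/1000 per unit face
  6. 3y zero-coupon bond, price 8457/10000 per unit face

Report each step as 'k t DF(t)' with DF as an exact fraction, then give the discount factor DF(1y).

step 1 [0.5y] swap r/2=17/383: DF=(1 − 17/383·(0))/(1+17/383) = 383/400 ≈ 0.957500
step 2 [1y] zero: DF = P = 9527/10000 ≈ 0.952700
step 3 [1.5y] swap r/2=573/28529: DF=(1 − 573/28529·(0.957500+0.952700))/(1+573/28529) = 9427/10000 ≈ 0.942700
step 4 [2y] swap r/2=644/37885: DF=(1 − 644/37885·(0.957500+0.952700+0.942700))/(1+644/37885) = 2339/2500 ≈ 0.935600
step 5 [2.5y] zero: DF = P = 887/1000 ≈ 0.887000
step 6 [3y] zero: DF = P = 8457/10000 ≈ 0.845700

1 1/2 383/400
2 1 9527/10000
3 3/2 9427/10000
4 2 2339/2500
5 5/2 887/1000
6 3 8457/10000
DF(1y) = 9527/10000 ≈ 0.952700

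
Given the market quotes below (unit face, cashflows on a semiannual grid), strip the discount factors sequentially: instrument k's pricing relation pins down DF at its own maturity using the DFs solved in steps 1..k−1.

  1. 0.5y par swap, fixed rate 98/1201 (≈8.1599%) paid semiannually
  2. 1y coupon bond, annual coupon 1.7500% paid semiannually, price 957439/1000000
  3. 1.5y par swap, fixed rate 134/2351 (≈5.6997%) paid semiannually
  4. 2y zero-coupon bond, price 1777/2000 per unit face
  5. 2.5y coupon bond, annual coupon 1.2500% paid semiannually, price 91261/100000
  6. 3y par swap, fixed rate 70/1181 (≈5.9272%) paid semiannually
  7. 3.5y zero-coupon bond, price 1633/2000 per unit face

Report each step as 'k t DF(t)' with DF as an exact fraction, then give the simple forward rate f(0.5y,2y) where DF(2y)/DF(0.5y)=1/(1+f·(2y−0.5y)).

step 1 [0.5y] swap r/2=49/1201: DF=(1 − 49/1201·(0))/(1+49/1201) = 1201/1250 ≈ 0.960800
step 2 [1y] bond c/2=7/800: DF=(957439/1000000 − 7/800·(0.960800))/(1+7/800) = 588/625 ≈ 0.940800
step 3 [1.5y] swap r/2=67/2351: DF=(1 − 67/2351·(0.960800+0.940800))/(1+67/2351) = 2299/2500 ≈ 0.919600
step 4 [2y] zero: DF = P = 1777/2000 ≈ 0.888500
step 5 [2.5y] bond c/2=1/160: DF=(91261/100000 − 1/160·(0.960800+0.940800+0.919600+0.888500))/(1+1/160) = 8839/10000 ≈ 0.883900
step 6 [3y] swap r/2=35/1181: DF=(1 − 35/1181·(0.960800+0.940800+0.919600+0.888500+0.883900))/(1+35/1181) = 839/1000 ≈ 0.839000
step 7 [3.5y] zero: DF = P = 1633/2000 ≈ 0.816500

1 1/2 1201/1250
2 1 588/625
3 3/2 2299/2500
4 2 1777/2000
5 5/2 8839/10000
6 3 839/1000
7 7/2 1633/2000
f(0.5y,2y) = ((1201/1250)/(1777/2000) − 1)/(3/2) = 482/8885 ≈ 5.4249%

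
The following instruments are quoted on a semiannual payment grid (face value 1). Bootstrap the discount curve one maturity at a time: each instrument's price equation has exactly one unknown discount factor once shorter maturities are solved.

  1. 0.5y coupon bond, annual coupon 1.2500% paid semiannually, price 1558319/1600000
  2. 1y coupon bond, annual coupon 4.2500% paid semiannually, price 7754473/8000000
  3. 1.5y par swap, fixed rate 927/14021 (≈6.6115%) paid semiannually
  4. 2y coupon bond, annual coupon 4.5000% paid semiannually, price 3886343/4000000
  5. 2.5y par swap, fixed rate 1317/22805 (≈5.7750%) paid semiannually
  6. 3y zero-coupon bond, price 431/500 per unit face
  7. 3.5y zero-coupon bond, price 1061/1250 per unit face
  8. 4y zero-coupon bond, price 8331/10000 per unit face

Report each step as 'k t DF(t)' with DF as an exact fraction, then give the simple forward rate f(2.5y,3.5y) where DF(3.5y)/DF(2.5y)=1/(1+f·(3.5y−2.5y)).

1 1/2 9679/10000
2 1 929/1000
3 3/2 9073/10000
4 2 1777/2000
5 5/2 8683/10000
6 3 431/500
7 7/2 1061/1250
8 4 8331/10000
f(2.5y,3.5y) = ((8683/10000)/(1061/1250) − 1)/(1) = 195/8488 ≈ 2.2974%

step 1 [0.5y] bond c/2=1/160: DF=(1558319/1600000 − 1/160·(0))/(1+1/160) = 9679/10000 ≈ 0.967900
step 2 [1y] bond c/2=17/800: DF=(7754473/8000000 − 17/800·(0.967900))/(1+17/800) = 929/1000 ≈ 0.929000
step 3 [1.5y] swap r/2=927/28042: DF=(1 − 927/28042·(0.967900+0.929000))/(1+927/28042) = 9073/10000 ≈ 0.907300
step 4 [2y] bond c/2=9/400: DF=(3886343/4000000 − 9/400·(0.967900+0.929000+0.907300))/(1+9/400) = 1777/2000 ≈ 0.888500
step 5 [2.5y] swap r/2=1317/45610: DF=(1 − 1317/45610·(0.967900+0.929000+0.907300+0.888500))/(1+1317/45610) = 8683/10000 ≈ 0.868300
step 6 [3y] zero: DF = P = 431/500 ≈ 0.862000
step 7 [3.5y] zero: DF = P = 1061/1250 ≈ 0.848800
step 8 [4y] zero: DF = P = 8331/10000 ≈ 0.833100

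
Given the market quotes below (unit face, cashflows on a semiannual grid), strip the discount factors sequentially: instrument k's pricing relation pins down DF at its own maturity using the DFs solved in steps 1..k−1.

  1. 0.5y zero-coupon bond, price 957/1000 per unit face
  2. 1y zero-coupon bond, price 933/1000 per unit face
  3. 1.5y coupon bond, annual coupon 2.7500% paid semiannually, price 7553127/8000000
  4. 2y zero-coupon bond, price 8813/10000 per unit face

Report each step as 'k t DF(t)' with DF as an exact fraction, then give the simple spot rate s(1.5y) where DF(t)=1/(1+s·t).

step 1 [0.5y] zero: DF = P = 957/1000 ≈ 0.957000
step 2 [1y] zero: DF = P = 933/1000 ≈ 0.933000
step 3 [1.5y] bond c/2=11/800: DF=(7553127/8000000 − 11/800·(0.957000+0.933000))/(1+11/800) = 9057/10000 ≈ 0.905700
step 4 [2y] zero: DF = P = 8813/10000 ≈ 0.881300

1 1/2 957/1000
2 1 933/1000
3 3/2 9057/10000
4 2 8813/10000
s(1.5y) = (1/(9057/10000) − 1)/(3/2) = 1886/27171 ≈ 6.9412%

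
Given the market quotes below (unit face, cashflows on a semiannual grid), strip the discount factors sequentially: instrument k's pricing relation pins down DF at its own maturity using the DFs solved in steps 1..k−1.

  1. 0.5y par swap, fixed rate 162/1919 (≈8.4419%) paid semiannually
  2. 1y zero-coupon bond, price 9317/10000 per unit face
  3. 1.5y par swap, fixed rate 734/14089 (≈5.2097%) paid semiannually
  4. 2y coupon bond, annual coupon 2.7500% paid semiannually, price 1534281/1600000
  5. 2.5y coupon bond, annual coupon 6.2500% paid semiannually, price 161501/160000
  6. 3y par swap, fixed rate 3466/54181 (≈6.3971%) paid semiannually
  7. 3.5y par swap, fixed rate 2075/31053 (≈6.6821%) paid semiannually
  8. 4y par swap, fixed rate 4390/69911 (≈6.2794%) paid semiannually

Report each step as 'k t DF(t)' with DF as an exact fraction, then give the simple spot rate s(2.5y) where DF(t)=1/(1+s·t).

1 1/2 1919/2000
2 1 9317/10000
3 3/2 4633/5000
4 2 9077/10000
5 5/2 8659/10000
6 3 8267/10000
7 7/2 317/400
8 4 1561/2000
s(2.5y) = (1/(8659/10000) − 1)/(5/2) = 2682/43295 ≈ 6.1947%

step 1 [0.5y] swap r/2=81/1919: DF=(1 − 81/1919·(0))/(1+81/1919) = 1919/2000 ≈ 0.959500
step 2 [1y] zero: DF = P = 9317/10000 ≈ 0.931700
step 3 [1.5y] swap r/2=367/14089: DF=(1 − 367/14089·(0.959500+0.931700))/(1+367/14089) = 4633/5000 ≈ 0.926600
step 4 [2y] bond c/2=11/800: DF=(1534281/1600000 − 11/800·(0.959500+0.931700+0.926600))/(1+11/800) = 9077/10000 ≈ 0.907700
step 5 [2.5y] bond c/2=1/32: DF=(161501/160000 − 1/32·(0.959500+0.931700+0.926600+0.907700))/(1+1/32) = 8659/10000 ≈ 0.865900
step 6 [3y] swap r/2=1733/54181: DF=(1 − 1733/54181·(0.959500+0.931700+0.926600+0.907700+0.865900))/(1+1733/54181) = 8267/10000 ≈ 0.826700
step 7 [3.5y] swap r/2=2075/62106: DF=(1 − 2075/62106·(0.959500+0.931700+0.926600+0.907700+0.865900+0.826700))/(1+2075/62106) = 317/400 ≈ 0.792500
step 8 [4y] swap r/2=2195/69911: DF=(1 − 2195/69911·(0.959500+0.931700+0.926600+0.907700+0.865900+0.826700+0.792500))/(1+2195/69911) = 1561/2000 ≈ 0.780500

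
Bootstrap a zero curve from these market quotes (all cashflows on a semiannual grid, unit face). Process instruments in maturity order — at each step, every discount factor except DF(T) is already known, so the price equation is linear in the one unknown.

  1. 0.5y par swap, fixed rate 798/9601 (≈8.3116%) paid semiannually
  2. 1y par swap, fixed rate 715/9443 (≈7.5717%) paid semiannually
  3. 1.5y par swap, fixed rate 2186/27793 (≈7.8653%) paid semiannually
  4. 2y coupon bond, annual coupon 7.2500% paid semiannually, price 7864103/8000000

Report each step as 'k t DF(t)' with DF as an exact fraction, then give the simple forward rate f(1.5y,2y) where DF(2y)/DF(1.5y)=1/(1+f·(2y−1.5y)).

step 1 [0.5y] swap r/2=399/9601: DF=(1 − 399/9601·(0))/(1+399/9601) = 9601/10000 ≈ 0.960100
step 2 [1y] swap r/2=715/18886: DF=(1 − 715/18886·(0.960100))/(1+715/18886) = 1857/2000 ≈ 0.928500
step 3 [1.5y] swap r/2=1093/27793: DF=(1 − 1093/27793·(0.960100+0.928500))/(1+1093/27793) = 8907/10000 ≈ 0.890700
step 4 [2y] bond c/2=29/800: DF=(7864103/8000000 − 29/800·(0.960100+0.928500+0.890700))/(1+29/800) = 4257/5000 ≈ 0.851400

1 1/2 9601/10000
2 1 1857/2000
3 3/2 8907/10000
4 2 4257/5000
f(1.5y,2y) = ((8907/10000)/(4257/5000) − 1)/(1/2) = 131/1419 ≈ 9.2319%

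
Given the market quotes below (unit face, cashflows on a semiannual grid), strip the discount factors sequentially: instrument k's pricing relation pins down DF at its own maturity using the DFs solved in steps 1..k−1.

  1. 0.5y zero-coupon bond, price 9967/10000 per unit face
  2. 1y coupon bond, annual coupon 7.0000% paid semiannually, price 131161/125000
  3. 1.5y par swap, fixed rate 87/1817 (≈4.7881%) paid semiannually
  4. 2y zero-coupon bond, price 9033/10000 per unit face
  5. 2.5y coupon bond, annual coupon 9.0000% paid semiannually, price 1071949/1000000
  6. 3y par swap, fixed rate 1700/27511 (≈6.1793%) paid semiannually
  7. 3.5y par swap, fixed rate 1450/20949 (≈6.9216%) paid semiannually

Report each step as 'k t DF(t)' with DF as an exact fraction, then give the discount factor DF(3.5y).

step 1 [0.5y] zero: DF = P = 9967/10000 ≈ 0.996700
step 2 [1y] bond c/2=7/200: DF=(131161/125000 − 7/200·(0.996700))/(1+7/200) = 9801/10000 ≈ 0.980100
step 3 [1.5y] swap r/2=87/3634: DF=(1 − 87/3634·(0.996700+0.980100))/(1+87/3634) = 1163/1250 ≈ 0.930400
step 4 [2y] zero: DF = P = 9033/10000 ≈ 0.903300
step 5 [2.5y] bond c/2=9/200: DF=(1071949/1000000 − 9/200·(0.996700+0.980100+0.930400+0.903300))/(1+9/200) = 8617/10000 ≈ 0.861700
step 6 [3y] swap r/2=850/27511: DF=(1 − 850/27511·(0.996700+0.980100+0.930400+0.903300+0.861700))/(1+850/27511) = 83/100 ≈ 0.830000
step 7 [3.5y] swap r/2=725/20949: DF=(1 − 725/20949·(0.996700+0.980100+0.930400+0.903300+0.861700+0.830000))/(1+725/20949) = 313/400 ≈ 0.782500

1 1/2 9967/10000
2 1 9801/10000
3 3/2 1163/1250
4 2 9033/10000
5 5/2 8617/10000
6 3 83/100
7 7/2 313/400
DF(3.5y) = 313/400 ≈ 0.782500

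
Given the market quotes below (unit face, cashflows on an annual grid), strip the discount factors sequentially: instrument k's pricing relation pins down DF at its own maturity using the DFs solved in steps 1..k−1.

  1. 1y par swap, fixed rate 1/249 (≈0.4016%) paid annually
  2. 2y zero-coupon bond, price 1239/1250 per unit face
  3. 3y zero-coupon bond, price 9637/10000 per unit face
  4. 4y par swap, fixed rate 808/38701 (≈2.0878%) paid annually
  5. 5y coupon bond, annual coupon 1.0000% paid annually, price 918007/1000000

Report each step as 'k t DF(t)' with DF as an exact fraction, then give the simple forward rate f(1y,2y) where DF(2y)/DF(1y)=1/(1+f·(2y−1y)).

1 1 249/250
2 2 1239/1250
3 3 9637/10000
4 4 1149/1250
5 5 4353/5000
f(1y,2y) = ((249/250)/(1239/1250) − 1)/(1) = 2/413 ≈ 0.4843%

step 1 [1y] swap r/1=1/249: DF=(1 − 1/249·(0))/(1+1/249) = 249/250 ≈ 0.996000
step 2 [2y] zero: DF = P = 1239/1250 ≈ 0.991200
step 3 [3y] zero: DF = P = 9637/10000 ≈ 0.963700
step 4 [4y] swap r/1=808/38701: DF=(1 − 808/38701·(0.996000+0.991200+0.963700))/(1+808/38701) = 1149/1250 ≈ 0.919200
step 5 [5y] bond c/1=1/100: DF=(918007/1000000 − 1/100·(0.996000+0.991200+0.963700+0.919200))/(1+1/100) = 4353/5000 ≈ 0.870600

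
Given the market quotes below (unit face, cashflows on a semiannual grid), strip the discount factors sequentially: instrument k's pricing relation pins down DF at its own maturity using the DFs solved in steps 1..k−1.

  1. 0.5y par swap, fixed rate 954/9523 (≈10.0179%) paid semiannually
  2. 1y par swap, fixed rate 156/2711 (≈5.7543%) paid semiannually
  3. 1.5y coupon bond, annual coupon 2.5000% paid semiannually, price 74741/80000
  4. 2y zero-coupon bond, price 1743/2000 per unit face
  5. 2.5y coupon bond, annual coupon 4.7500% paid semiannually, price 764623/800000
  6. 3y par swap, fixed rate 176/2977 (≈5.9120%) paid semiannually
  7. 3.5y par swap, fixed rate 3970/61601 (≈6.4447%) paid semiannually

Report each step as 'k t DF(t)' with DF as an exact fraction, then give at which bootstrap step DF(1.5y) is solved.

1 1/2 9523/10000
2 1 4727/5000
3 3/2 8993/10000
4 2 1743/2000
5 5/2 1697/2000
6 3 526/625
7 7/2 1603/2000
DF(1.5y) is solved at step 3

step 1 [0.5y] swap r/2=477/9523: DF=(1 − 477/9523·(0))/(1+477/9523) = 9523/10000 ≈ 0.952300
step 2 [1y] swap r/2=78/2711: DF=(1 − 78/2711·(0.952300))/(1+78/2711) = 4727/5000 ≈ 0.945400
step 3 [1.5y] bond c/2=1/80: DF=(74741/80000 − 1/80·(0.952300+0.945400))/(1+1/80) = 8993/10000 ≈ 0.899300
step 4 [2y] zero: DF = P = 1743/2000 ≈ 0.871500
step 5 [2.5y] bond c/2=19/800: DF=(764623/800000 − 19/800·(0.952300+0.945400+0.899300+0.871500))/(1+19/800) = 1697/2000 ≈ 0.848500
step 6 [3y] swap r/2=88/2977: DF=(1 − 88/2977·(0.952300+0.945400+0.899300+0.871500+0.848500))/(1+88/2977) = 526/625 ≈ 0.841600
step 7 [3.5y] swap r/2=1985/61601: DF=(1 − 1985/61601·(0.952300+0.945400+0.899300+0.871500+0.848500+0.841600))/(1+1985/61601) = 1603/2000 ≈ 0.801500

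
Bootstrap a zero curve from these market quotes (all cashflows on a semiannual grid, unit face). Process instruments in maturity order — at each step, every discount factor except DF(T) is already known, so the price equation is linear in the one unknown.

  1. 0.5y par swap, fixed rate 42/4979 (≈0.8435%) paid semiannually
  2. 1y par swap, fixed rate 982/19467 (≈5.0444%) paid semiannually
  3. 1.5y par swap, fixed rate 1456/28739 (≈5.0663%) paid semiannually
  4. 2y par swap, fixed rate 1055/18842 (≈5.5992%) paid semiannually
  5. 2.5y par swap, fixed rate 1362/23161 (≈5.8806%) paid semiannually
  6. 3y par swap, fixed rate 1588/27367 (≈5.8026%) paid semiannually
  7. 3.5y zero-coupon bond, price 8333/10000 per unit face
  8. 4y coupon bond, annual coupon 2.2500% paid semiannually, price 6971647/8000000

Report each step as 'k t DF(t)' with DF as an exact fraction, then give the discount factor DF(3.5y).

step 1 [0.5y] swap r/2=21/4979: DF=(1 − 21/4979·(0))/(1+21/4979) = 4979/5000 ≈ 0.995800
step 2 [1y] swap r/2=491/19467: DF=(1 − 491/19467·(0.995800))/(1+491/19467) = 9509/10000 ≈ 0.950900
step 3 [1.5y] swap r/2=728/28739: DF=(1 − 728/28739·(0.995800+0.950900))/(1+728/28739) = 1159/1250 ≈ 0.927200
step 4 [2y] swap r/2=1055/37684: DF=(1 − 1055/37684·(0.995800+0.950900+0.927200))/(1+1055/37684) = 1789/2000 ≈ 0.894500
step 5 [2.5y] swap r/2=681/23161: DF=(1 − 681/23161·(0.995800+0.950900+0.927200+0.894500))/(1+681/23161) = 4319/5000 ≈ 0.863800
step 6 [3y] swap r/2=794/27367: DF=(1 − 794/27367·(0.995800+0.950900+0.927200+0.894500+0.863800))/(1+794/27367) = 2103/2500 ≈ 0.841200
step 7 [3.5y] zero: DF = P = 8333/10000 ≈ 0.833300
step 8 [4y] bond c/2=9/800: DF=(6971647/8000000 − 9/800·(0.995800+0.950900+0.927200+0.894500+0.863800+0.841200+0.833300))/(1+9/800) = 1979/2500 ≈ 0.791600

1 1/2 4979/5000
2 1 9509/10000
3 3/2 1159/1250
4 2 1789/2000
5 5/2 4319/5000
6 3 2103/2500
7 7/2 8333/10000
8 4 1979/2500
DF(3.5y) = 8333/10000 ≈ 0.833300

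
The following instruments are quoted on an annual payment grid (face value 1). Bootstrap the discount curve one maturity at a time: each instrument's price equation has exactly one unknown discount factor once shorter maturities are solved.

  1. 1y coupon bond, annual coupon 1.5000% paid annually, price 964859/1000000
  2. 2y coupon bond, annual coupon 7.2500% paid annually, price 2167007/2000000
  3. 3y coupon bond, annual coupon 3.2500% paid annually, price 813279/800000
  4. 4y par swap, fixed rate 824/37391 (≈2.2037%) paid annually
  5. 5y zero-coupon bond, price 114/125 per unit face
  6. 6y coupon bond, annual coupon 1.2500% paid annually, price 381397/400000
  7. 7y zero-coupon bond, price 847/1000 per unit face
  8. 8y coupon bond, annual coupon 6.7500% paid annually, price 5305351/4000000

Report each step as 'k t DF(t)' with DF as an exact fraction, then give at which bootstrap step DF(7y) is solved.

1 1 4753/5000
2 2 473/500
3 3 9249/10000
4 4 1147/1250
5 5 114/125
6 6 8843/10000
7 7 847/1000
8 8 8389/10000
DF(7y) is solved at step 7

step 1 [1y] bond c/1=3/200: DF=(964859/1000000 − 3/200·(0))/(1+3/200) = 4753/5000 ≈ 0.950600
step 2 [2y] bond c/1=29/400: DF=(2167007/2000000 − 29/400·(0.950600))/(1+29/400) = 473/500 ≈ 0.946000
step 3 [3y] bond c/1=13/400: DF=(813279/800000 − 13/400·(0.950600+0.946000))/(1+13/400) = 9249/10000 ≈ 0.924900
step 4 [4y] swap r/1=824/37391: DF=(1 − 824/37391·(0.950600+0.946000+0.924900))/(1+824/37391) = 1147/1250 ≈ 0.917600
step 5 [5y] zero: DF = P = 114/125 ≈ 0.912000
step 6 [6y] bond c/1=1/80: DF=(381397/400000 − 1/80·(0.950600+0.946000+0.924900+0.917600+0.912000))/(1+1/80) = 8843/10000 ≈ 0.884300
step 7 [7y] zero: DF = P = 847/1000 ≈ 0.847000
step 8 [8y] bond c/1=27/400: DF=(5305351/4000000 − 27/400·(0.950600+0.946000+0.924900+0.917600+0.912000+0.884300+0.847000))/(1+27/400) = 8389/10000 ≈ 0.838900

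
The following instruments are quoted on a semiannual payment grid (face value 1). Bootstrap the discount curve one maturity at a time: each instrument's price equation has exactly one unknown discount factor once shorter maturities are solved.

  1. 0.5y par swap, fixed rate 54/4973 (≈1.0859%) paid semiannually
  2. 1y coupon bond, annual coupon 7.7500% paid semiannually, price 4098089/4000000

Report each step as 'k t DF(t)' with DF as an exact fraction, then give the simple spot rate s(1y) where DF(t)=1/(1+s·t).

1 1/2 4973/5000
2 1 2373/2500
s(1y) = (1/(2373/2500) − 1)/(1) = 127/2373 ≈ 5.3519%

step 1 [0.5y] swap r/2=27/4973: DF=(1 − 27/4973·(0))/(1+27/4973) = 4973/5000 ≈ 0.994600
step 2 [1y] bond c/2=31/800: DF=(4098089/4000000 − 31/800·(0.994600))/(1+31/800) = 2373/2500 ≈ 0.949200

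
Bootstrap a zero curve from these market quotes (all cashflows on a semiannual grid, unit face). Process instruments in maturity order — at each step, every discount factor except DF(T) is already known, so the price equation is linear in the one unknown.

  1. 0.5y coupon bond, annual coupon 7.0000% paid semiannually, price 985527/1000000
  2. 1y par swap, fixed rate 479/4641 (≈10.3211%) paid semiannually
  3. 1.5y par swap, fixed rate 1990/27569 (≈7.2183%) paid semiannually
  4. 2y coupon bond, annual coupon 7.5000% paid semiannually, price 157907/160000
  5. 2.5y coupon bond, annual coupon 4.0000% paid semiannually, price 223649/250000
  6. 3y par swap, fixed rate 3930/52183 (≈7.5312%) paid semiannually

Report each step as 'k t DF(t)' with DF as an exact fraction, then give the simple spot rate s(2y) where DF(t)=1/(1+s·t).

step 1 [0.5y] bond c/2=7/200: DF=(985527/1000000 − 7/200·(0))/(1+7/200) = 4761/5000 ≈ 0.952200
step 2 [1y] swap r/2=479/9282: DF=(1 − 479/9282·(0.952200))/(1+479/9282) = 4521/5000 ≈ 0.904200
step 3 [1.5y] swap r/2=995/27569: DF=(1 − 995/27569·(0.952200+0.904200))/(1+995/27569) = 1801/2000 ≈ 0.900500
step 4 [2y] bond c/2=3/80: DF=(157907/160000 − 3/80·(0.952200+0.904200+0.900500))/(1+3/80) = 2129/2500 ≈ 0.851600
step 5 [2.5y] bond c/2=1/50: DF=(223649/250000 − 1/50·(0.952200+0.904200+0.900500+0.851600))/(1+1/50) = 8063/10000 ≈ 0.806300
step 6 [3y] swap r/2=1965/52183: DF=(1 − 1965/52183·(0.952200+0.904200+0.900500+0.851600+0.806300))/(1+1965/52183) = 1607/2000 ≈ 0.803500

1 1/2 4761/5000
2 1 4521/5000
3 3/2 1801/2000
4 2 2129/2500
5 5/2 8063/10000
6 3 1607/2000
s(2y) = (1/(2129/2500) − 1)/(2) = 371/4258 ≈ 8.7130%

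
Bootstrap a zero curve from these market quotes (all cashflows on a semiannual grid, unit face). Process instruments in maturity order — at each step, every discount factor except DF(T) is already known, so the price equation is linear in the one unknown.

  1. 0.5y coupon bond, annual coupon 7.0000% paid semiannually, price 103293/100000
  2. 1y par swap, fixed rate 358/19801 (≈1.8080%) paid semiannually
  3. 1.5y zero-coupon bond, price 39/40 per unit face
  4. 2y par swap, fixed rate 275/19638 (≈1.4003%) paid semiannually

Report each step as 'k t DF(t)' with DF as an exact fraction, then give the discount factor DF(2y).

step 1 [0.5y] bond c/2=7/200: DF=(103293/100000 − 7/200·(0))/(1+7/200) = 499/500 ≈ 0.998000
step 2 [1y] swap r/2=179/19801: DF=(1 − 179/19801·(0.998000))/(1+179/19801) = 9821/10000 ≈ 0.982100
step 3 [1.5y] zero: DF = P = 39/40 ≈ 0.975000
step 4 [2y] swap r/2=275/39276: DF=(1 − 275/39276·(0.998000+0.982100+0.975000))/(1+275/39276) = 389/400 ≈ 0.972500

1 1/2 499/500
2 1 9821/10000
3 3/2 39/40
4 2 389/400
DF(2y) = 389/400 ≈ 0.972500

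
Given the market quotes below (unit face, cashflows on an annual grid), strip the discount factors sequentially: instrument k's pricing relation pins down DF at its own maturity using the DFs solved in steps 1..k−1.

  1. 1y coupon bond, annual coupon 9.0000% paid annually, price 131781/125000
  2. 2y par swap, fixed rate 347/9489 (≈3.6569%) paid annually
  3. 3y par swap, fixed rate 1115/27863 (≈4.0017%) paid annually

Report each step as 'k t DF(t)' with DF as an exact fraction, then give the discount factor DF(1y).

1 1 1209/1250
2 2 4653/5000
3 3 1777/2000
DF(1y) = 1209/1250 ≈ 0.967200

step 1 [1y] bond c/1=9/100: DF=(131781/125000 − 9/100·(0))/(1+9/100) = 1209/1250 ≈ 0.967200
step 2 [2y] swap r/1=347/9489: DF=(1 − 347/9489·(0.967200))/(1+347/9489) = 4653/5000 ≈ 0.930600
step 3 [3y] swap r/1=1115/27863: DF=(1 − 1115/27863·(0.967200+0.930600))/(1+1115/27863) = 1777/2000 ≈ 0.888500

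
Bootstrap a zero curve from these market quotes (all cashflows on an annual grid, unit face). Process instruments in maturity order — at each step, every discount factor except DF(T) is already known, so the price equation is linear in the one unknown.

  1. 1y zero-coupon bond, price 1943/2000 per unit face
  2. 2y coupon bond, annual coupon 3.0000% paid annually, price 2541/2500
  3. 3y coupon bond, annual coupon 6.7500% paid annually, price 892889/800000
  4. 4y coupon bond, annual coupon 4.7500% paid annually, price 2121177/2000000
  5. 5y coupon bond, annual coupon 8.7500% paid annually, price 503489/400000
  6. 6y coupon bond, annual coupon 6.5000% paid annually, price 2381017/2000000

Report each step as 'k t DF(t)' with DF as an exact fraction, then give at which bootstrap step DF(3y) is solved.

step 1 [1y] zero: DF = P = 1943/2000 ≈ 0.971500
step 2 [2y] bond c/1=3/100: DF=(2541/2500 − 3/100·(0.971500))/(1+3/100) = 1917/2000 ≈ 0.958500
step 3 [3y] bond c/1=27/400: DF=(892889/800000 − 27/400·(0.971500+0.958500))/(1+27/400) = 1847/2000 ≈ 0.923500
step 4 [4y] bond c/1=19/400: DF=(2121177/2000000 − 19/400·(0.971500+0.958500+0.923500))/(1+19/400) = 8831/10000 ≈ 0.883100
step 5 [5y] bond c/1=7/80: DF=(503489/400000 − 7/80·(0.971500+0.958500+0.923500+0.883100))/(1+7/80) = 1071/1250 ≈ 0.856800
step 6 [6y] bond c/1=13/200: DF=(2381017/2000000 − 13/200·(0.971500+0.958500+0.923500+0.883100+0.856800))/(1+13/200) = 67/80 ≈ 0.837500

1 1 1943/2000
2 2 1917/2000
3 3 1847/2000
4 4 8831/10000
5 5 1071/1250
6 6 67/80
DF(3y) is solved at step 3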